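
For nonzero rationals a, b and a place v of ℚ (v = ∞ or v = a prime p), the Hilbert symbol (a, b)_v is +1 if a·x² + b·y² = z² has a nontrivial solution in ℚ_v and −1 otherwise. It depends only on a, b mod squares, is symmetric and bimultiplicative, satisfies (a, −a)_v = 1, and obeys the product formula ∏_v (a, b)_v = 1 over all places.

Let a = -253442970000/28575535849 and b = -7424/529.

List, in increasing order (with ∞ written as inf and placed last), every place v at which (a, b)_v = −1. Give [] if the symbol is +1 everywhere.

Mod squares: a ≡ -17, b ≡ -29. Check v ∈ {∞, 2, 3, 5, 7, 11, 17, 19, 23, 29, 31, 37, 41}.
v=17: a=17^1·(≡4), b=17^0·(≡11) mod 17; (4|17)=+1, (11|17)=-1; (−1)^{1·0·8}·(+1)^0·(-1)^1 = -1.
v=11: a=11^2·(≡9), b=11^0·(≡1) mod 11; (9|11)=+1, (1|11)=+1; (−1)^{2·0·5}·(+1)^0·(+1)^2 = +1.
v=29: a=29^0·(≡10), b=29^1·(≡9) mod 29; (10|29)=-1, (9|29)=+1; (−1)^{0·1·14}·(-1)^1·(+1)^0 = -1.
v=41: a=41^-2·(≡17), b=41^0·(≡11) mod 41; (17|41)=-1, (11|41)=-1; (−1)^{-2·0·20}·(-1)^0·(-1)^-2 = +1.
v=23: a=23^0·(≡6), b=23^-2·(≡5) mod 23; (6|23)=+1, (5|23)=-1; (−1)^{0·-2·11}·(+1)^-2·(-1)^0 = +1.
v=19: a=19^-2·(≡12), b=19^0·(≡11) mod 19; (12|19)=-1, (11|19)=+1; (−1)^{-2·0·9}·(-1)^0·(+1)^-2 = +1.
v=7: a=7^-2·(≡4), b=7^0·(≡6) mod 7; (4|7)=+1, (6|7)=-1; (−1)^{-2·0·3}·(+1)^0·(-1)^-2 = +1.
v=31: a=31^-2·(≡2), b=31^0·(≡8) mod 31; (2|31)=+1, (8|31)=+1; (−1)^{-2·0·15}·(+1)^0·(+1)^-2 = +1.
v=2: v_2(a)=4, v_2(b)=8; units ≡ 7, 3 (mod 8); ε·ε+αω+βω = 1·1+4·1+8·0 ≡ 1  ⇒  (a,b)_2 = -1.
v=∞: -17 < 0 and -29 < 0  ⇒  (a,b)_∞ = -1.
v=5: a=5^4·(≡2), b=5^0·(≡4) mod 5; (2|5)=-1, (4|5)=+1; (−1)^{4·0·2}·(-1)^0·(+1)^4 = +1.
v=37: a=37^2·(≡32), b=37^0·(≡18) mod 37; (32|37)=-1, (18|37)=-1; (−1)^{2·0·18}·(-1)^0·(-1)^2 = +1.
v=3: a=3^2·(≡1), b=3^0·(≡1) mod 3; (1|3)=+1, (1|3)=+1; (−1)^{2·0·1}·(+1)^0·(+1)^2 = +1.
|Ram(-17, -29)| = 4, even; anisotropic at {2, 17, 29, ∞}.

[2, 17, 29, inf]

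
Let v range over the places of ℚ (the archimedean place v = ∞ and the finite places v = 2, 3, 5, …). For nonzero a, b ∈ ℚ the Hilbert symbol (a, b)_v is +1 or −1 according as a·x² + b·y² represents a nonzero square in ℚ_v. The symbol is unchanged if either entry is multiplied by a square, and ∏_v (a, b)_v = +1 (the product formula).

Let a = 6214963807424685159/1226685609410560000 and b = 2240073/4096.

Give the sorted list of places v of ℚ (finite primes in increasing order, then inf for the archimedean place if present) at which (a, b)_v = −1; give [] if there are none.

(a, b) ≡ (119, 17) mod (ℚ^×)²; places V = {2, 3, 5, 7, 11, 13, 17, 43, ∞}.
(a,b)_43: α=2, u≡39; β=0, v≡38 (mod 43); (39|43)=-1, (38|43)=+1; sign (−1)^0·-1^0·+1^2 = +1.
(a,b)_11: α=12, u≡9; β=4, v≡8 (mod 11); (9|11)=+1, (8|11)=-1; sign (−1)^0·+1^4·-1^12 = +1.
(a,b)_∞: sgn(119)=+, sgn(17)=+, so +1.
(a,b)_3: α=2, u≡2; β=2, v≡2 (mod 3); (2|3)=-1, (2|3)=-1; sign (−1)^0·-1^2·-1^2 = +1.
(a,b)_13: α=-4, u≡2; β=0, v≡4 (mod 13); (2|13)=-1, (4|13)=+1; sign (−1)^0·-1^0·+1^-4 = +1.
(a,b)_17: α=1, u≡14; β=1, v≡15 (mod 17); (14|17)=-1, (15|17)=+1; sign (−1)^0·-1^1·+1^1 = -1.
(a,b)_5: α=-4, u≡4; β=0, v≡3 (mod 5); (4|5)=+1, (3|5)=-1; sign (−1)^0·+1^0·-1^-4 = +1.
(a,b)_7: α=1, u≡3; β=0, v≡3 (mod 7); (3|7)=-1, (3|7)=-1; sign (−1)^0·-1^0·-1^1 = -1.
(a,b)_2: α=-36, β=-12; u≡7, v≡1 (mod 8); ε(u)ε(v)=1·0, αω(v)=-36·0, βω(u)=-12·0; sum ≡ 0  ⇒  +1.
|Ram(119, 17)| = 2, even; anisotropic at {7, 17}.

[7, 17]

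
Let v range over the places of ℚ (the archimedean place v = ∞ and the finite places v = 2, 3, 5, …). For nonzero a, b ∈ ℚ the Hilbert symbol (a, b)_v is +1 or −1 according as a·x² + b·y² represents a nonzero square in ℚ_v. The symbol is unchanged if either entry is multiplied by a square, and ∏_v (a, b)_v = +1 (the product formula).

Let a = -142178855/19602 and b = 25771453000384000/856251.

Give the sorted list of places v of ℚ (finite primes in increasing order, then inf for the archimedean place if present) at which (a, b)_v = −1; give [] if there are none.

Mod squares: a ≡ -910, b ≡ 10010. Check v ∈ {∞, 2, 3, 5, 7, 11, 13, 17, 31, 43}.
v=13: a=13^3·(≡7), b=13^3·(≡1) mod 13; (7|13)=-1, (1|13)=+1; (−1)^{3·3·6}·(-1)^3·(+1)^3 = -1.
v=5: a=5^1·(≡2), b=5^3·(≡2) mod 5; (2|5)=-1, (2|5)=-1; (−1)^{1·3·2}·(-1)^3·(-1)^1 = +1.
v=2: v_2(a)=-1, v_2(b)=9; units ≡ 1, 5 (mod 8); ε·ε+αω+βω = 0·0+-1·1+9·0 ≡ 1  ⇒  (a,b)_2 = -1.
v=11: a=11^-2·(≡9), b=11^-1·(≡6) mod 11; (9|11)=+1, (6|11)=-1; (−1)^{-2·-1·5}·(+1)^-1·(-1)^-2 = +1.
v=43: a=43^2·(≡9), b=43^2·(≡33) mod 43; (9|43)=+1, (33|43)=-1; (−1)^{2·2·21}·(+1)^2·(-1)^2 = +1.
v=3: a=3^-4·(≡2), b=3^-4·(≡2) mod 3; (2|3)=-1, (2|3)=-1; (−1)^{-4·-4·1}·(-1)^-4·(-1)^-4 = +1.
v=∞: -910 < 0 and 10010 > 0  ⇒  (a,b)_∞ = +1.
v=17: a=17^0·(≡16), b=17^2·(≡3) mod 17; (16|17)=+1, (3|17)=-1; (−1)^{0·2·8}·(+1)^2·(-1)^0 = +1.
v=31: a=31^0·(≡1), b=31^-2·(≡7) mod 31; (1|31)=+1, (7|31)=+1; (−1)^{0·-2·15}·(+1)^-2·(+1)^0 = +1.
v=7: a=7^1·(≡6), b=7^3·(≡4) mod 7; (6|7)=-1, (4|7)=+1; (−1)^{1·3·3}·(-1)^3·(+1)^1 = +1.
Ram(-910, 10010) = {2, 13}; no ℚ_2-point on the conic.

[2, 13]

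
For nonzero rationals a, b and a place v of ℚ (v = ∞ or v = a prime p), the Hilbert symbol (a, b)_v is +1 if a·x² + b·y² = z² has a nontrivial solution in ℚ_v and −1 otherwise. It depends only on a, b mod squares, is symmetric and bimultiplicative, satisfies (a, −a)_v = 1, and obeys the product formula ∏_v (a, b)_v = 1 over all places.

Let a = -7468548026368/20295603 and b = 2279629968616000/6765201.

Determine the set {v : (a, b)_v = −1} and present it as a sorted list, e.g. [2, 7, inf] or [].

(a, b) ≡ (-741, 13585) mod (ℚ^×)²; places V = {2, 3, 5, 7, 11, 13, 17, 19, ∞}.
(a,b)_5: α=0, u≡4; β=3, v≡3 (mod 5); (4|5)=+1, (3|5)=-1; sign (−1)^0·+1^3·-1^0 = +1.
(a,b)_17: α=-4, u≡6; β=-4, v≡2 (mod 17); (6|17)=-1, (2|17)=+1; sign (−1)^0·-1^-4·+1^-4 = +1.
(a,b)_11: α=2, u≡8; β=3, v≡3 (mod 11); (8|11)=-1, (3|11)=+1; sign (−1)^0·-1^3·+1^2 = -1.
(a,b)_7: α=0, u≡2; β=4, v≡3 (mod 7); (2|7)=+1, (3|7)=-1; sign (−1)^0·+1^4·-1^0 = +1.
(a,b)_∞: sgn(-741)=−, sgn(13585)=+, so +1.
(a,b)_3: α=-5, u≡2; β=-4, v≡1 (mod 3); (2|3)=-1, (1|3)=+1; sign (−1)^0·-1^-4·+1^-5 = +1.
(a,b)_13: α=3, u≡11; β=1, v≡6 (mod 13); (11|13)=-1, (6|13)=-1; sign (−1)^0·-1^1·-1^3 = +1.
(a,b)_19: α=3, u≡18; β=3, v≡18 (mod 19); (18|19)=-1, (18|19)=-1; sign (−1)^1·-1^3·-1^3 = -1.
(a,b)_2: α=12, β=6; u≡3, v≡1 (mod 8); ε(u)ε(v)=1·0, αω(v)=12·0, βω(u)=6·1; sum ≡ 0  ⇒  +1.
|Ram(-741, 13585)| = 2, even; anisotropic at {11, 19}.

[11, 19]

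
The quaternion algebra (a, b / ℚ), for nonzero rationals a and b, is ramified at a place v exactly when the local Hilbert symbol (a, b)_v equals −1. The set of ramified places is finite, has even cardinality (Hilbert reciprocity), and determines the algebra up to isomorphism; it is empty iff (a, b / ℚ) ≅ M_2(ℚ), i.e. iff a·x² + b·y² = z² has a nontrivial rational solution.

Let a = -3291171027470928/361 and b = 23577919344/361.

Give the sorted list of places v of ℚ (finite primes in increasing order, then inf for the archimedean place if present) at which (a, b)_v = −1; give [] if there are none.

[2, 3, 7, 17]

Mod squares: a ≡ -1173, b ≡ 119. Check v ∈ {∞, 2, 3, 7, 17, 19, 23}.
v=∞: -1173 < 0 and 119 > 0  ⇒  (a,b)_∞ = +1.
v=23: a=23^3·(≡9), b=23^2·(≡3) mod 23; (9|23)=+1, (3|23)=+1; (−1)^{3·2·11}·(+1)^2·(+1)^3 = +1.
v=3: a=3^5·(≡2), b=3^4·(≡2) mod 3; (2|3)=-1, (2|3)=-1; (−1)^{5·4·1}·(-1)^4·(-1)^5 = -1.
v=2: v_2(a)=4, v_2(b)=4; units ≡ 3, 7 (mod 8); ε·ε+αω+βω = 1·1+4·0+4·1 ≡ 1  ⇒  (a,b)_2 = -1.
v=7: a=7^2·(≡5), b=7^1·(≡6) mod 7; (5|7)=-1, (6|7)=-1; (−1)^{2·1·3}·(-1)^1·(-1)^2 = -1.
v=17: a=17^5·(≡4), b=17^3·(≡14) mod 17; (4|17)=+1, (14|17)=-1; (−1)^{5·3·8}·(+1)^3·(-1)^5 = -1.
v=19: a=19^-2·(≡4), b=19^-2·(≡7) mod 19; (4|19)=+1, (7|19)=+1; (−1)^{-2·-2·9}·(+1)^-2·(+1)^-2 = +1.
(-1173, 119 / ℚ) ramifies at {2, 3, 7, 17}: a division algebra.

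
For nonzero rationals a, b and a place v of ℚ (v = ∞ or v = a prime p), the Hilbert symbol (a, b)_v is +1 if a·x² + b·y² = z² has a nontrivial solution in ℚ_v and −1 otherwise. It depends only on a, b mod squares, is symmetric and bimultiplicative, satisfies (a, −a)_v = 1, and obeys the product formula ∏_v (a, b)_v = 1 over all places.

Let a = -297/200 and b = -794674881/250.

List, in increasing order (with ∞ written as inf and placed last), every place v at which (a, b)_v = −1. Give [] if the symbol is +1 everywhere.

[11, inf]

(a, b) ≡ (-66, -10010) mod (ℚ^×)²; places V = {2, 3, 5, 7, 11, 13, ∞}.
(a,b)_11: α=1, u≡3; β=3, v≡5 (mod 11); (3|11)=+1, (5|11)=+1; sign (−1)^1·+1^3·+1^1 = -1.
(a,b)_5: α=-2, u≡1; β=-3, v≡2 (mod 5); (1|5)=+1, (2|5)=-1; sign (−1)^0·+1^-3·-1^-2 = +1.
(a,b)_7: α=0, u≡1; β=1, v≡6 (mod 7); (1|7)=+1, (6|7)=-1; sign (−1)^0·+1^1·-1^0 = +1.
(a,b)_∞: sgn(-66)=−, sgn(-10010)=−, so -1.
(a,b)_13: α=0, u≡3; β=1, v≡12 (mod 13); (3|13)=+1, (12|13)=+1; sign (−1)^0·+1^1·+1^0 = +1.
(a,b)_2: α=-3, β=-1; u≡7, v≡3 (mod 8); ε(u)ε(v)=1·1, αω(v)=-3·1, βω(u)=-1·0; sum ≡ 0  ⇒  +1.
(a,b)_3: α=3, u≡2; β=8, v≡1 (mod 3); (2|3)=-1, (1|3)=+1; sign (−1)^0·-1^8·+1^3 = +1.
Ram(-66, -10010) = {11, ∞}; no ℚ_11-point on the conic.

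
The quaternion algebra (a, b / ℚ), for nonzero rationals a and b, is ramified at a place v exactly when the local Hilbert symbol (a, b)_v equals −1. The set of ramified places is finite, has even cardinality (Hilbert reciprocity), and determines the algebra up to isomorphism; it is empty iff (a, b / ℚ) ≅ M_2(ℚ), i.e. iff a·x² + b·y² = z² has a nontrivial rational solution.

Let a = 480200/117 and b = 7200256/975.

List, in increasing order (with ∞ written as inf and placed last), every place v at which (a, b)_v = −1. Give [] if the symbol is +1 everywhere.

[2, 3, 7, 41]

(a, b) ≡ (26, 22386) mod (ℚ^×)²; places V = {2, 3, 5, 7, 13, 41, ∞}.
(a,b)_13: α=-1, u≡5; β=-1, v≡5 (mod 13); (5|13)=-1, (5|13)=-1; sign (−1)^0·-1^-1·-1^-1 = +1.
(a,b)_41: α=0, u≡26; β=1, v≡35 (mod 41); (26|41)=-1, (35|41)=-1; sign (−1)^0·-1^1·-1^0 = -1.
(a,b)_2: α=3, β=9; u≡5, v≡1 (mod 8); ε(u)ε(v)=0·0, αω(v)=3·0, βω(u)=9·1; sum ≡ 1  ⇒  -1.
(a,b)_5: α=2, u≡4; β=-2, v≡4 (mod 5); (4|5)=+1, (4|5)=+1; sign (−1)^0·+1^-2·+1^2 = +1.
(a,b)_7: α=4, u≡5; β=3, v≡3 (mod 7); (5|7)=-1, (3|7)=-1; sign (−1)^0·-1^3·-1^4 = -1.
(a,b)_∞: sgn(26)=+, sgn(22386)=+, so +1.
(a,b)_3: α=-2, u≡2; β=-1, v≡1 (mod 3); (2|3)=-1, (1|3)=+1; sign (−1)^0·-1^-1·+1^-2 = -1.
|Ram(26, 22386)| = 4, even; anisotropic at {2, 3, 7, 41}.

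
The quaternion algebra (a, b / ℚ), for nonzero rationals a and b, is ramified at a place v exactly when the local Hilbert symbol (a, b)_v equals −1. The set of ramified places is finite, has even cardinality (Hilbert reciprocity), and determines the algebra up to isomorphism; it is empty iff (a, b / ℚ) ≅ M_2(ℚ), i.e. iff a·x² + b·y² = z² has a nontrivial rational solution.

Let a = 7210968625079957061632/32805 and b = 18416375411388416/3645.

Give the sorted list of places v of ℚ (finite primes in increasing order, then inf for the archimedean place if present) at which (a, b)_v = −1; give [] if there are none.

[5, 7]

(a, b) ≡ (336490, 55) mod (ℚ^×)²; places V = {2, 3, 5, 7, 11, 19, 23, ∞}.
(a,b)_5: α=-1, u≡2; β=-1, v≡4 (mod 5); (2|5)=-1, (4|5)=+1; sign (−1)^0·-1^-1·+1^-1 = -1.
(a,b)_∞: sgn(336490)=+, sgn(55)=+, so +1.
(a,b)_11: α=3, u≡7; β=3, v≡9 (mod 11); (7|11)=-1, (9|11)=+1; sign (−1)^1·-1^3·+1^3 = +1.
(a,b)_19: α=5, u≡3; β=4, v≡7 (mod 19); (3|19)=-1, (7|19)=+1; sign (−1)^0·-1^4·+1^5 = +1.
(a,b)_2: α=19, β=12; u≡5, v≡7 (mod 8); ε(u)ε(v)=0·1, αω(v)=19·0, βω(u)=12·1; sum ≡ 0  ⇒  +1.
(a,b)_7: α=3, u≡2; β=2, v≡3 (mod 7); (2|7)=+1, (3|7)=-1; sign (−1)^0·+1^2·-1^3 = -1.
(a,b)_23: α=3, u≡2; β=2, v≡16 (mod 23); (2|23)=+1, (16|23)=+1; sign (−1)^0·+1^2·+1^3 = +1.
(a,b)_3: α=-8, u≡1; β=-6, v≡1 (mod 3); (1|3)=+1, (1|3)=+1; sign (−1)^0·+1^-6·+1^-8 = +1.
(336490, 55 / ℚ) ramifies at {5, 7}: a division algebra.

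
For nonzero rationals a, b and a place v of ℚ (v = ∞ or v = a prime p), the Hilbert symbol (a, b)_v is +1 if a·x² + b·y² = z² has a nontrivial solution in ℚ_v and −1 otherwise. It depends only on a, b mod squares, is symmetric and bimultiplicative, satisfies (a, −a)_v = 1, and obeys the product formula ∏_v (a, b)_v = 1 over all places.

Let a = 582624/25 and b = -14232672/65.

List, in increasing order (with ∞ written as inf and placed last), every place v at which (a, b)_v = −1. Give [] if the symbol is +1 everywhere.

Mod squares: a ≡ 14, b ≡ -2470. Check v ∈ {∞, 2, 3, 5, 7, 13, 17, 19}.
v=7: a=7^1·(≡4), b=7^0·(≡4) mod 7; (4|7)=+1, (4|7)=+1; (−1)^{1·0·3}·(+1)^0·(+1)^1 = +1.
v=2: v_2(a)=5, v_2(b)=5; units ≡ 7, 5 (mod 8); ε·ε+αω+βω = 1·0+5·1+5·0 ≡ 1  ⇒  (a,b)_2 = -1.
v=5: a=5^-2·(≡4), b=5^-1·(≡1) mod 5; (4|5)=+1, (1|5)=+1; (−1)^{-2·-1·2}·(+1)^-1·(+1)^-2 = +1.
v=∞: 14 > 0 and -2470 < 0  ⇒  (a,b)_∞ = +1.
v=17: a=17^2·(≡14), b=17^2·(≡11) mod 17; (14|17)=-1, (11|17)=-1; (−1)^{2·2·8}·(-1)^2·(-1)^2 = +1.
v=13: a=13^0·(≡10), b=13^-1·(≡8) mod 13; (10|13)=+1, (8|13)=-1; (−1)^{0·-1·6}·(+1)^-1·(-1)^0 = +1.
v=3: a=3^2·(≡2), b=3^4·(≡2) mod 3; (2|3)=-1, (2|3)=-1; (−1)^{2·4·1}·(-1)^4·(-1)^2 = +1.
v=19: a=19^0·(≡14), b=19^1·(≡15) mod 19; (14|19)=-1, (15|19)=-1; (−1)^{0·1·9}·(-1)^1·(-1)^0 = -1.
|Ram(14, -2470)| = 2, even; anisotropic at {2, 19}.

[2, 19]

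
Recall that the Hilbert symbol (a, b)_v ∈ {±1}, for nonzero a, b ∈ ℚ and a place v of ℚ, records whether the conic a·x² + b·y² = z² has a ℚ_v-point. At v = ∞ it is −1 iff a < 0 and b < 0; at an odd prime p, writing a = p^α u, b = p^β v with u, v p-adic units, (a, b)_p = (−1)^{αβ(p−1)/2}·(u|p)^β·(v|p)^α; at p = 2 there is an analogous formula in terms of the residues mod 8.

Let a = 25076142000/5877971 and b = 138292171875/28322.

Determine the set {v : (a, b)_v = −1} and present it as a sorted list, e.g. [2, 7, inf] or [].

[5, 11]

(a, b) ≡ (2145, 22) mod (ℚ^×)²; places V = {2, 3, 5, 7, 11, 13, 17, 23, 43, ∞}.
(a,b)_2: α=4, β=-1; u≡1, v≡3 (mod 8); ε(u)ε(v)=0·1, αω(v)=4·1, βω(u)=-1·0; sum ≡ 0  ⇒  +1.
(a,b)_7: α=2, u≡5; β=-2, v≡1 (mod 7); (5|7)=-1, (1|7)=+1; sign (−1)^0·-1^-2·+1^2 = +1.
(a,b)_∞: sgn(2145)=+, sgn(22)=+, so +1.
(a,b)_23: α=0, u≡12; β=2, v≡14 (mod 23); (12|23)=+1, (14|23)=-1; sign (−1)^0·+1^2·-1^0 = +1.
(a,b)_13: α=1, u≡4; β=2, v≡4 (mod 13); (4|13)=+1, (4|13)=+1; sign (−1)^0·+1^2·+1^1 = +1.
(a,b)_17: α=-2, u≡6; β=-2, v≡14 (mod 17); (6|17)=-1, (14|17)=-1; sign (−1)^0·-1^-2·-1^-2 = +1.
(a,b)_43: α=-2, u≡14; β=0, v≡42 (mod 43); (14|43)=+1, (42|43)=-1; sign (−1)^0·+1^0·-1^-2 = +1.
(a,b)_5: α=3, u≡1; β=6, v≡2 (mod 5); (1|5)=+1, (2|5)=-1; sign (−1)^0·+1^6·-1^3 = -1.
(a,b)_3: α=9, u≡1; β=2, v≡1 (mod 3); (1|3)=+1, (1|3)=+1; sign (−1)^0·+1^2·+1^9 = +1.
(a,b)_11: α=-1, u≡10; β=1, v≡6 (mod 11); (10|11)=-1, (6|11)=-1; sign (−1)^1·-1^1·-1^-1 = -1.
|Ram(2145, 22)| = 2, even; anisotropic at {5, 11}.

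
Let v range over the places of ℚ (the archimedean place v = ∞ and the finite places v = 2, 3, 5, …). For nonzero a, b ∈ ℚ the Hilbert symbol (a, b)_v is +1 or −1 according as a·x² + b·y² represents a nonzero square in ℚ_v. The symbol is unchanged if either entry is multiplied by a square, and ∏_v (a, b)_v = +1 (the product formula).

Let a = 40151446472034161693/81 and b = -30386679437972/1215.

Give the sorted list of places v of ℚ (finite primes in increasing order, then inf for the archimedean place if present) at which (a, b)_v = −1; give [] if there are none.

[3, 5, 13, 19]

(a, b) ≡ (2717, -40755) mod (ℚ^×)²; places V = {2, 3, 5, 11, 13, 19, 23, ∞}.
(a,b)_19: α=5, u≡15; β=3, v≡10 (mod 19); (15|19)=-1, (10|19)=-1; sign (−1)^1·-1^3·-1^5 = -1.
(a,b)_2: α=0, β=2; u≡5, v≡5 (mod 8); ε(u)ε(v)=0·0, αω(v)=0·1, βω(u)=2·1; sum ≡ 0  ⇒  +1.
(a,b)_11: α=9, u≡5; β=5, v≡8 (mod 11); (5|11)=+1, (8|11)=-1; sign (−1)^1·+1^5·-1^9 = +1.
(a,b)_23: α=2, u≡6; β=2, v≡3 (mod 23); (6|23)=+1, (3|23)=+1; sign (−1)^0·+1^2·+1^2 = +1.
(a,b)_3: α=-4, u≡2; β=-5, v≡2 (mod 3); (2|3)=-1, (2|3)=-1; sign (−1)^0·-1^-5·-1^-4 = -1.
(a,b)_13: α=1, u≡9; β=1, v≡2 (mod 13); (9|13)=+1, (2|13)=-1; sign (−1)^0·+1^1·-1^1 = -1.
(a,b)_∞: sgn(2717)=+, sgn(-40755)=−, so +1.
(a,b)_5: α=0, u≡3; β=-1, v≡1 (mod 5); (3|5)=-1, (1|5)=+1; sign (−1)^0·-1^-1·+1^0 = -1.
Ram(2717, -40755) = {3, 5, 13, 19}; no ℚ_3-point on the conic.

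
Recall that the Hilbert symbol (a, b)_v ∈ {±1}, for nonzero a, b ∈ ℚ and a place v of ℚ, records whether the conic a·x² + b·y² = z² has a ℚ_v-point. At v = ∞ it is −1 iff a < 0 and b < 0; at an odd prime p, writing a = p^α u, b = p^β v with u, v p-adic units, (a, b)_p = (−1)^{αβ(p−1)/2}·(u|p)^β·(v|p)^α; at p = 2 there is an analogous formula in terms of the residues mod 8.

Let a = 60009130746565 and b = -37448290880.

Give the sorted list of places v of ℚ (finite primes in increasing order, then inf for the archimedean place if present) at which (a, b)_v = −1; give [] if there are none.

(a, b) ≡ (279565, -6545) mod (ℚ^×)²; places V = {2, 5, 7, 11, 13, 17, 23, ∞}.
(a,b)_17: α=1, u≡3; β=1, v≡14 (mod 17); (3|17)=-1, (14|17)=-1; sign (−1)^0·-1^1·-1^1 = +1.
(a,b)_11: α=1, u≡5; β=1, v≡8 (mod 11); (5|11)=+1, (8|11)=-1; sign (−1)^1·+1^1·-1^1 = +1.
(a,b)_23: α=3, u≡10; β=2, v≡14 (mod 23); (10|23)=-1, (14|23)=-1; sign (−1)^0·-1^2·-1^3 = -1.
(a,b)_2: α=0, β=6; u≡5, v≡7 (mod 8); ε(u)ε(v)=0·1, αω(v)=0·0, βω(u)=6·1; sum ≡ 0  ⇒  +1.
(a,b)_13: α=3, u≡9; β=2, v≡2 (mod 13); (9|13)=+1, (2|13)=-1; sign (−1)^0·+1^2·-1^3 = -1.
(a,b)_∞: sgn(279565)=+, sgn(-6545)=−, so +1.
(a,b)_5: α=1, u≡3; β=1, v≡4 (mod 5); (3|5)=-1, (4|5)=+1; sign (−1)^0·-1^1·+1^1 = -1.
(a,b)_7: α=4, u≡3; β=1, v≡5 (mod 7); (3|7)=-1, (5|7)=-1; sign (−1)^0·-1^1·-1^4 = -1.
Ram(279565, -6545) = {5, 7, 13, 23}; no ℚ_5-point on the conic.

[5, 7, 13, 23]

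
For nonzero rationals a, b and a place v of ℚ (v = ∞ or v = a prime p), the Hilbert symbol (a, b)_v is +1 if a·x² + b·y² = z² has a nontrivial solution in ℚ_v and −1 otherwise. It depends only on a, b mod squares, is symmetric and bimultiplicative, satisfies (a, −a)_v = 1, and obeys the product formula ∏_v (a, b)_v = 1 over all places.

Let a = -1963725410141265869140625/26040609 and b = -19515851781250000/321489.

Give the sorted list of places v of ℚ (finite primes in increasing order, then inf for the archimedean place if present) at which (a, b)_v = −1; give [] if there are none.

Mod squares: a ≡ -30305, b ≡ -85. Check v ∈ {∞, 2, 3, 5, 7, 11, 17, 19, 29}.
v=29: a=29^3·(≡7), b=29^2·(≡21) mod 29; (7|29)=+1, (21|29)=-1; (−1)^{3·2·14}·(+1)^2·(-1)^3 = -1.
v=19: a=19^3·(≡9), b=19^2·(≡2) mod 19; (9|19)=+1, (2|19)=-1; (−1)^{3·2·9}·(+1)^2·(-1)^3 = -1.
v=2: v_2(a)=0, v_2(b)=4; units ≡ 7, 3 (mod 8); ε·ε+αω+βω = 1·1+0·1+4·0 ≡ 1  ⇒  (a,b)_2 = -1.
v=11: a=11^3·(≡8), b=11^2·(≡9) mod 11; (8|11)=-1, (9|11)=+1; (−1)^{3·2·5}·(-1)^2·(+1)^3 = +1.
v=7: a=7^-2·(≡5), b=7^-2·(≡3) mod 7; (5|7)=-1, (3|7)=-1; (−1)^{-2·-2·3}·(-1)^-2·(-1)^-2 = +1.
v=17: a=17^2·(≡11), b=17^1·(≡10) mod 17; (11|17)=-1, (10|17)=-1; (−1)^{2·1·8}·(-1)^1·(-1)^2 = -1.
v=3: a=3^-12·(≡1), b=3^-8·(≡2) mod 3; (1|3)=+1, (2|3)=-1; (−1)^{-12·-8·1}·(+1)^-8·(-1)^-12 = +1.
v=∞: -30305 < 0 and -85 < 0  ⇒  (a,b)_∞ = -1.
v=5: a=5^15·(≡4), b=5^9·(≡2) mod 5; (4|5)=+1, (2|5)=-1; (−1)^{15·9·2}·(+1)^9·(-1)^15 = -1.
|Ram(-30305, -85)| = 6, even; anisotropic at {2, 5, 17, 19, 29, ∞}.

[2, 5, 17, 19, 29, inf]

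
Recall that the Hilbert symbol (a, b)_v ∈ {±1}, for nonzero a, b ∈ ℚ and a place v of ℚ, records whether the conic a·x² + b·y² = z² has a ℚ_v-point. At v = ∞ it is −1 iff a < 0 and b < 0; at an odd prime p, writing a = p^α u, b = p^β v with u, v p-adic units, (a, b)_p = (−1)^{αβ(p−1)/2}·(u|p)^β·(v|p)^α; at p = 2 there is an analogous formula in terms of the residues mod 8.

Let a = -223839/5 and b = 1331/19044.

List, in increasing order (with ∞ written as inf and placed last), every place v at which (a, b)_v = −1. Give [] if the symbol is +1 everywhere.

[11, 17]

Mod squares: a ≡ -124355, b ≡ 11. Check v ∈ {∞, 2, 3, 5, 7, 11, 17, 19, 23}.
v=19: a=19^1·(≡15), b=19^0·(≡16) mod 19; (15|19)=-1, (16|19)=+1; (−1)^{1·0·9}·(-1)^0·(+1)^1 = +1.
v=17: a=17^1·(≡5), b=17^0·(≡14) mod 17; (5|17)=-1, (14|17)=-1; (−1)^{1·0·8}·(-1)^0·(-1)^1 = -1.
v=5: a=5^-1·(≡1), b=5^0·(≡4) mod 5; (1|5)=+1, (4|5)=+1; (−1)^{-1·0·2}·(+1)^0·(+1)^-1 = +1.
v=7: a=7^1·(≡4), b=7^0·(≡2) mod 7; (4|7)=+1, (2|7)=+1; (−1)^{1·0·3}·(+1)^0·(+1)^1 = +1.
v=23: a=23^0·(≡4), b=23^-2·(≡21) mod 23; (4|23)=+1, (21|23)=-1; (−1)^{0·-2·11}·(+1)^-2·(-1)^0 = +1.
v=2: v_2(a)=0, v_2(b)=-2; units ≡ 5, 3 (mod 8); ε·ε+αω+βω = 0·1+0·1+-2·1 ≡ 0  ⇒  (a,b)_2 = +1.
v=11: a=11^1·(≡9), b=11^3·(≡4) mod 11; (9|11)=+1, (4|11)=+1; (−1)^{1·3·5}·(+1)^3·(+1)^1 = -1.
v=3: a=3^2·(≡1), b=3^-2·(≡2) mod 3; (1|3)=+1, (2|3)=-1; (−1)^{2·-2·1}·(+1)^-2·(-1)^2 = +1.
v=∞: -124355 < 0 and 11 > 0  ⇒  (a,b)_∞ = +1.
|Ram(-124355, 11)| = 2, even; anisotropic at {11, 17}.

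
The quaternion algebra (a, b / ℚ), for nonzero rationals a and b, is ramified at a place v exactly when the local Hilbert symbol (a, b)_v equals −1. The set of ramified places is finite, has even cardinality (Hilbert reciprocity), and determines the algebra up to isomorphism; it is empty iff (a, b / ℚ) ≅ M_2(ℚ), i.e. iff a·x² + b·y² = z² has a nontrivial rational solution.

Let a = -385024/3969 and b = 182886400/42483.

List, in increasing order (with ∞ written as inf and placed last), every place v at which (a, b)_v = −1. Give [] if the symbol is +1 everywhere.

[3, 47]

Mod squares: a ≡ -94, b ≡ 5358. Check v ∈ {∞, 2, 3, 5, 7, 17, 19, 47}.
v=19: a=19^0·(≡4), b=19^1·(≡9) mod 19; (4|19)=+1, (9|19)=+1; (−1)^{0·1·9}·(+1)^1·(+1)^0 = +1.
v=∞: -94 < 0 and 5358 > 0  ⇒  (a,b)_∞ = +1.
v=3: a=3^-4·(≡2), b=3^-1·(≡1) mod 3; (2|3)=-1, (1|3)=+1; (−1)^{-4·-1·1}·(-1)^-1·(+1)^-4 = -1.
v=5: a=5^0·(≡4), b=5^2·(≡2) mod 5; (4|5)=+1, (2|5)=-1; (−1)^{0·2·2}·(+1)^2·(-1)^0 = +1.
v=17: a=17^0·(≡16), b=17^-2·(≡7) mod 17; (16|17)=+1, (7|17)=-1; (−1)^{0·-2·8}·(+1)^-2·(-1)^0 = +1.
v=7: a=7^-2·(≡1), b=7^-2·(≡3) mod 7; (1|7)=+1, (3|7)=-1; (−1)^{-2·-2·3}·(+1)^-2·(-1)^-2 = +1.
v=47: a=47^1·(≡15), b=47^1·(≡33) mod 47; (15|47)=-1, (33|47)=-1; (−1)^{1·1·23}·(-1)^1·(-1)^1 = -1.
v=2: v_2(a)=13, v_2(b)=13; units ≡ 1, 7 (mod 8); ε·ε+αω+βω = 0·1+13·0+13·0 ≡ 0  ⇒  (a,b)_2 = +1.
Ram(-94, 5358) = {3, 47}; no ℚ_3-point on the conic.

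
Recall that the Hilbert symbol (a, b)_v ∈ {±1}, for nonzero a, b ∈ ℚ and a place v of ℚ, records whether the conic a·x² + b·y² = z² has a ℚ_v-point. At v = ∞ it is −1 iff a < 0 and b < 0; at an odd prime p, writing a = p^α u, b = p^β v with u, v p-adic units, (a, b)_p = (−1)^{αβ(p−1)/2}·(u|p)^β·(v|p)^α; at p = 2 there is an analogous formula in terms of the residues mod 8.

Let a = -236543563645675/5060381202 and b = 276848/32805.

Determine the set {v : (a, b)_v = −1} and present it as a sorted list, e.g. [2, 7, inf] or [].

[2, 11]

Mod squares: a ≡ -374, b ≡ 715. Check v ∈ {∞, 2, 3, 5, 11, 13, 17, 23}.
v=3: a=3^-14·(≡1), b=3^-8·(≡1) mod 3; (1|3)=+1, (1|3)=+1; (−1)^{-14·-8·1}·(+1)^-8·(+1)^-14 = +1.
v=17: a=17^1·(≡14), b=17^0·(≡13) mod 17; (14|17)=-1, (13|17)=+1; (−1)^{1·0·8}·(-1)^0·(+1)^1 = +1.
v=∞: -374 < 0 and 715 > 0  ⇒  (a,b)_∞ = +1.
v=2: v_2(a)=-1, v_2(b)=4; units ≡ 5, 3 (mod 8); ε·ε+αω+βω = 0·1+-1·1+4·1 ≡ 1  ⇒  (a,b)_2 = -1.
v=5: a=5^2·(≡4), b=5^-1·(≡3) mod 5; (4|5)=+1, (3|5)=-1; (−1)^{2·-1·2}·(+1)^-1·(-1)^2 = +1.
v=11: a=11^7·(≡8), b=11^3·(≡7) mod 11; (8|11)=-1, (7|11)=-1; (−1)^{7·3·5}·(-1)^3·(-1)^7 = -1.
v=23: a=23^-2·(≡5), b=23^0·(≡16) mod 23; (5|23)=-1, (16|23)=+1; (−1)^{-2·0·11}·(-1)^0·(+1)^-2 = +1.
v=13: a=13^4·(≡10), b=13^1·(≡9) mod 13; (10|13)=+1, (9|13)=+1; (−1)^{4·1·6}·(+1)^1·(+1)^4 = +1.
|Ram(-374, 715)| = 2, even; anisotropic at {2, 11}.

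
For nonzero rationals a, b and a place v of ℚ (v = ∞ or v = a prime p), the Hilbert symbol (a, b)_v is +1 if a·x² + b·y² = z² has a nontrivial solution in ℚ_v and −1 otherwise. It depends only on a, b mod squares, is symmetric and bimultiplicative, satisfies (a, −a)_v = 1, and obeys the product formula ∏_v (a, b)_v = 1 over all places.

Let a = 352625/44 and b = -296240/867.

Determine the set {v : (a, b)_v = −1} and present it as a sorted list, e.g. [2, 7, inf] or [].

[2, 7]

(a, b) ≡ (155155, -105) mod (ℚ^×)²; places V = {2, 3, 5, 7, 11, 13, 17, 23, 31, ∞}.
(a,b)_2: α=-2, β=4; u≡3, v≡7 (mod 8); ε(u)ε(v)=1·1, αω(v)=-2·0, βω(u)=4·1; sum ≡ 1  ⇒  -1.
(a,b)_3: α=0, u≡1; β=-1, v≡1 (mod 3); (1|3)=+1, (1|3)=+1; sign (−1)^0·+1^-1·+1^0 = +1.
(a,b)_5: α=3, u≡4; β=1, v≡1 (mod 5); (4|5)=+1, (1|5)=+1; sign (−1)^0·+1^1·+1^3 = +1.
(a,b)_31: α=1, u≡7; β=0, v≡4 (mod 31); (7|31)=+1, (4|31)=+1; sign (−1)^0·+1^0·+1^1 = +1.
(a,b)_11: α=-1, u≡5; β=0, v≡5 (mod 11); (5|11)=+1, (5|11)=+1; sign (−1)^0·+1^0·+1^-1 = +1.
(a,b)_17: α=0, u≡13; β=-2, v≡12 (mod 17); (13|17)=+1, (12|17)=-1; sign (−1)^0·+1^-2·-1^0 = +1.
(a,b)_23: α=0, u≡17; β=2, v≡11 (mod 23); (17|23)=-1, (11|23)=-1; sign (−1)^0·-1^2·-1^0 = +1.
(a,b)_∞: sgn(155155)=+, sgn(-105)=−, so +1.
(a,b)_13: α=1, u≡4; β=0, v≡12 (mod 13); (4|13)=+1, (12|13)=+1; sign (−1)^0·+1^0·+1^1 = +1.
(a,b)_7: α=1, u≡5; β=1, v≡5 (mod 7); (5|7)=-1, (5|7)=-1; sign (−1)^1·-1^1·-1^1 = -1.
(155155, -105 / ℚ) ramifies at {2, 7}: a division algebra.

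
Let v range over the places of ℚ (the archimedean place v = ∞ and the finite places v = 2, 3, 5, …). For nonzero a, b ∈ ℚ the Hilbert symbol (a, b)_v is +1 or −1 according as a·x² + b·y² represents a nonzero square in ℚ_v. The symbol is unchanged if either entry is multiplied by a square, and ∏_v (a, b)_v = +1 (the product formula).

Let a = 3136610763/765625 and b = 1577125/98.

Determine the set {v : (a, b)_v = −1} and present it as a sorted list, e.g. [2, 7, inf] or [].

[2, 3, 5, 13, 19, 23, 31, 37]

(a, b) ≡ (17043, 126170) mod (ℚ^×)²; places V = {2, 3, 5, 7, 11, 13, 19, 23, 31, 37, ∞}.
(a,b)_31: α=0, u≡23; β=1, v≡7 (mod 31); (23|31)=-1, (7|31)=+1; sign (−1)^0·-1^1·+1^0 = -1.
(a,b)_19: α=1, u≡9; β=0, v≡10 (mod 19); (9|19)=+1, (10|19)=-1; sign (−1)^0·+1^0·-1^1 = -1.
(a,b)_37: α=0, u≡35; β=1, v≡17 (mod 37); (35|37)=-1, (17|37)=-1; sign (−1)^0·-1^1·-1^0 = -1.
(a,b)_7: α=-2, u≡6; β=-2, v≡2 (mod 7); (6|7)=-1, (2|7)=+1; sign (−1)^0·-1^-2·+1^-2 = +1.
(a,b)_5: α=-6, u≡2; β=3, v≡4 (mod 5); (2|5)=-1, (4|5)=+1; sign (−1)^0·-1^3·+1^-6 = -1.
(a,b)_2: α=0, β=-1; u≡3, v≡5 (mod 8); ε(u)ε(v)=1·0, αω(v)=0·1, βω(u)=-1·1; sum ≡ 1  ⇒  -1.
(a,b)_3: α=3, u≡2; β=0, v≡2 (mod 3); (2|3)=-1, (2|3)=-1; sign (−1)^0·-1^0·-1^3 = -1.
(a,b)_13: α=3, u≡2; β=0, v≡8 (mod 13); (2|13)=-1, (8|13)=-1; sign (−1)^0·-1^0·-1^3 = -1.
(a,b)_∞: sgn(17043)=+, sgn(126170)=+, so +1.
(a,b)_11: α=2, u≡4; β=1, v≡10 (mod 11); (4|11)=+1, (10|11)=-1; sign (−1)^0·+1^1·-1^2 = +1.
(a,b)_23: α=1, u≡21; β=0, v≡14 (mod 23); (21|23)=-1, (14|23)=-1; sign (−1)^0·-1^0·-1^1 = -1.
Ram(17043, 126170) = {2, 3, 5, 13, 19, 23, 31, 37}; no ℚ_2-point on the conic.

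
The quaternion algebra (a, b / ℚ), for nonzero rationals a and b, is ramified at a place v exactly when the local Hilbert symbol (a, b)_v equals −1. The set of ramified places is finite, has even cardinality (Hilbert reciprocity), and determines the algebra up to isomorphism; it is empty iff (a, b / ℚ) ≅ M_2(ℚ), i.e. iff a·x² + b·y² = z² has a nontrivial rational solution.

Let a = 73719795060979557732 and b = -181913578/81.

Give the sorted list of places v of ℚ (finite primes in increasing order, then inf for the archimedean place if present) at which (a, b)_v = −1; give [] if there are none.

[11, 23]

(a, b) ≡ (7337, -58) mod (ℚ^×)²; places V = {2, 3, 7, 11, 23, 29, ∞}.
(a,b)_23: α=5, u≡5; β=2, v≡5 (mod 23); (5|23)=-1, (5|23)=-1; sign (−1)^0·-1^2·-1^5 = -1.
(a,b)_∞: sgn(7337)=+, sgn(-58)=−, so +1.
(a,b)_29: α=3, u≡3; β=1, v≡11 (mod 29); (3|29)=-1, (11|29)=-1; sign (−1)^0·-1^1·-1^3 = +1.
(a,b)_2: α=2, β=1; u≡1, v≡3 (mod 8); ε(u)ε(v)=0·1, αω(v)=2·1, βω(u)=1·0; sum ≡ 0  ⇒  +1.
(a,b)_11: α=5, u≡2; β=2, v≡10 (mod 11); (2|11)=-1, (10|11)=-1; sign (−1)^0·-1^2·-1^5 = -1.
(a,b)_7: α=0, u≡4; β=2, v≡3 (mod 7); (4|7)=+1, (3|7)=-1; sign (−1)^0·+1^2·-1^0 = +1.
(a,b)_3: α=6, u≡2; β=-4, v≡2 (mod 3); (2|3)=-1, (2|3)=-1; sign (−1)^0·-1^-4·-1^6 = +1.
|Ram(7337, -58)| = 2, even; anisotropic at {11, 23}.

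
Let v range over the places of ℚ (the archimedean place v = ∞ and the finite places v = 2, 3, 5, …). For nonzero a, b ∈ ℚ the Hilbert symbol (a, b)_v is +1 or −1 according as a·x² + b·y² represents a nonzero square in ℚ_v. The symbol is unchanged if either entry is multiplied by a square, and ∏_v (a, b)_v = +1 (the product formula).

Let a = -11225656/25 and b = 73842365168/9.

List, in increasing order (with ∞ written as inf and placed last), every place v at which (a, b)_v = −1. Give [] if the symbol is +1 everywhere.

(a, b) ≡ (-46, 143) mod (ℚ^×)²; places V = {2, 3, 5, 11, 13, 19, 23, ∞}.
(a,b)_13: α=2, u≡7; β=3, v≡5 (mod 13); (7|13)=-1, (5|13)=-1; sign (−1)^0·-1^3·-1^2 = -1.
(a,b)_19: α=2, u≡17; β=2, v≡18 (mod 19); (17|19)=+1, (18|19)=-1; sign (−1)^0·+1^2·-1^2 = +1.
(a,b)_11: α=0, u≡3; β=1, v≡7 (mod 11); (3|11)=+1, (7|11)=-1; sign (−1)^0·+1^1·-1^0 = +1.
(a,b)_3: α=0, u≡2; β=-2, v≡2 (mod 3); (2|3)=-1, (2|3)=-1; sign (−1)^0·-1^-2·-1^0 = +1.
(a,b)_2: α=3, β=4; u≡1, v≡7 (mod 8); ε(u)ε(v)=0·1, αω(v)=3·0, βω(u)=4·0; sum ≡ 0  ⇒  +1.
(a,b)_5: α=-2, u≡4; β=0, v≡2 (mod 5); (4|5)=+1, (2|5)=-1; sign (−1)^0·+1^0·-1^-2 = +1.
(a,b)_23: α=1, u≡17; β=2, v≡21 (mod 23); (17|23)=-1, (21|23)=-1; sign (−1)^0·-1^2·-1^1 = -1.
(a,b)_∞: sgn(-46)=−, sgn(143)=+, so +1.
(-46, 143 / ℚ) ramifies at {13, 23}: a division algebra.

[13, 23]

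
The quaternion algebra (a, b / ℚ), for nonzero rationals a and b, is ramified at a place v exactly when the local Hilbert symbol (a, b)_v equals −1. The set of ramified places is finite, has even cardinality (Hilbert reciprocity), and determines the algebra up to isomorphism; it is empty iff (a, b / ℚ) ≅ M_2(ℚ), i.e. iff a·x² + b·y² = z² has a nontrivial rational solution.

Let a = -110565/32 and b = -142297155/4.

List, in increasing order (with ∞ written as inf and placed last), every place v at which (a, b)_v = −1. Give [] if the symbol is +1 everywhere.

[2, 3, 13, inf]

Mod squares: a ≡ -2730, b ≡ -1155. Check v ∈ {∞, 2, 3, 5, 7, 11, 13}.
v=3: a=3^5·(≡2), b=3^7·(≡2) mod 3; (2|3)=-1, (2|3)=-1; (−1)^{5·7·1}·(-1)^7·(-1)^5 = -1.
v=∞: -2730 < 0 and -1155 < 0  ⇒  (a,b)_∞ = -1.
v=11: a=11^0·(≡4), b=11^1·(≡4) mod 11; (4|11)=+1, (4|11)=+1; (−1)^{0·1·5}·(+1)^1·(+1)^0 = +1.
v=7: a=7^1·(≡1), b=7^1·(≡6) mod 7; (1|7)=+1, (6|7)=-1; (−1)^{1·1·3}·(+1)^1·(-1)^1 = +1.
v=13: a=13^1·(≡6), b=13^2·(≡7) mod 13; (6|13)=-1, (7|13)=-1; (−1)^{1·2·6}·(-1)^2·(-1)^1 = -1.
v=2: v_2(a)=-5, v_2(b)=-2; units ≡ 3, 5 (mod 8); ε·ε+αω+βω = 1·0+-5·1+-2·1 ≡ 1  ⇒  (a,b)_2 = -1.
v=5: a=5^1·(≡1), b=5^1·(≡1) mod 5; (1|5)=+1, (1|5)=+1; (−1)^{1·1·2}·(+1)^1·(+1)^1 = +1.
Ram(-2730, -1155) = {2, 3, 13, ∞}; no ℚ_2-point on the conic.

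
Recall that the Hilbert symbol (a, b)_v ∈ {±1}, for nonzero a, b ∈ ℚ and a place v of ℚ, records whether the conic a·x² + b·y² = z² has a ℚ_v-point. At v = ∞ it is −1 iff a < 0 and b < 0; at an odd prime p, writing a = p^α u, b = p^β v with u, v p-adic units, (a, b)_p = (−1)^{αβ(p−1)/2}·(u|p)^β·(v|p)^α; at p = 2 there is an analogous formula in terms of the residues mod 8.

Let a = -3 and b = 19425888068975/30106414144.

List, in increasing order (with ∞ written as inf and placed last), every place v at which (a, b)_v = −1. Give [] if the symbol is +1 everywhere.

[3, 29]

(a, b) ≡ (-3, 551) mod (ℚ^×)²; places V = {2, 3, 5, 17, 19, 23, 29, 41, 47, ∞}.
(a,b)_47: α=0, u≡44; β=4, v≡25 (mod 47); (44|47)=-1, (25|47)=+1; sign (−1)^0·-1^4·+1^0 = +1.
(a,b)_3: α=1, u≡2; β=0, v≡2 (mod 3); (2|3)=-1, (2|3)=-1; sign (−1)^0·-1^0·-1^1 = -1.
(a,b)_41: α=0, u≡38; β=-2, v≡9 (mod 41); (38|41)=-1, (9|41)=+1; sign (−1)^0·-1^-2·+1^0 = +1.
(a,b)_∞: sgn(-3)=−, sgn(551)=+, so +1.
(a,b)_17: α=0, u≡14; β=2, v≡6 (mod 17); (14|17)=-1, (6|17)=-1; sign (−1)^0·-1^2·-1^0 = +1.
(a,b)_19: α=0, u≡16; β=1, v≡14 (mod 19); (16|19)=+1, (14|19)=-1; sign (−1)^0·+1^1·-1^0 = +1.
(a,b)_29: α=0, u≡26; β=1, v≡18 (mod 29); (26|29)=-1, (18|29)=-1; sign (−1)^0·-1^1·-1^0 = -1.
(a,b)_2: α=0, β=-6; u≡5, v≡7 (mod 8); ε(u)ε(v)=0·1, αω(v)=0·0, βω(u)=-6·1; sum ≡ 0  ⇒  +1.
(a,b)_23: α=0, u≡20; β=-4, v≡21 (mod 23); (20|23)=-1, (21|23)=-1; sign (−1)^0·-1^-4·-1^0 = +1.
(a,b)_5: α=0, u≡2; β=2, v≡1 (mod 5); (2|5)=-1, (1|5)=+1; sign (−1)^0·-1^2·+1^0 = +1.
Ram(-3, 551) = {3, 29}; no ℚ_3-point on the conic.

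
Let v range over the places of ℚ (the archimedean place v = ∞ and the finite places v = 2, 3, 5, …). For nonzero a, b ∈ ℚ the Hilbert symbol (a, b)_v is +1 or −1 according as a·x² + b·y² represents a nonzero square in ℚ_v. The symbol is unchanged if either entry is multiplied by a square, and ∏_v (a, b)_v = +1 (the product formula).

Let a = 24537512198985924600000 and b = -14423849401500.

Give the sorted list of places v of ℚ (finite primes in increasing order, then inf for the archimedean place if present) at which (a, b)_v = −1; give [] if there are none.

Mod squares: a ≡ 33915, b ≡ -3135. Check v ∈ {∞, 2, 3, 5, 7, 11, 17, 19}.
v=7: a=7^3·(≡1), b=7^2·(≡4) mod 7; (1|7)=+1, (4|7)=+1; (−1)^{3·2·3}·(+1)^2·(+1)^3 = +1.
v=11: a=11^2·(≡6), b=11^1·(≡5) mod 11; (6|11)=-1, (5|11)=+1; (−1)^{2·1·5}·(-1)^1·(+1)^2 = -1.
v=3: a=3^5·(≡1), b=3^3·(≡2) mod 3; (1|3)=+1, (2|3)=-1; (−1)^{5·3·1}·(+1)^3·(-1)^5 = +1.
v=∞: 33915 > 0 and -3135 < 0  ⇒  (a,b)_∞ = +1.
v=17: a=17^3·(≡11), b=17^2·(≡12) mod 17; (11|17)=-1, (12|17)=-1; (−1)^{3·2·8}·(-1)^2·(-1)^3 = -1.
v=2: v_2(a)=6, v_2(b)=2; units ≡ 3, 1 (mod 8); ε·ε+αω+βω = 1·0+6·0+2·1 ≡ 0  ⇒  (a,b)_2 = +1.
v=19: a=19^5·(≡14), b=19^3·(≡5) mod 19; (14|19)=-1, (5|19)=+1; (−1)^{5·3·9}·(-1)^3·(+1)^5 = +1.
v=5: a=5^5·(≡2), b=5^3·(≡3) mod 5; (2|5)=-1, (3|5)=-1; (−1)^{5·3·2}·(-1)^3·(-1)^5 = +1.
(33915, -3135 / ℚ) ramifies at {11, 17}: a division algebra.

[11, 17]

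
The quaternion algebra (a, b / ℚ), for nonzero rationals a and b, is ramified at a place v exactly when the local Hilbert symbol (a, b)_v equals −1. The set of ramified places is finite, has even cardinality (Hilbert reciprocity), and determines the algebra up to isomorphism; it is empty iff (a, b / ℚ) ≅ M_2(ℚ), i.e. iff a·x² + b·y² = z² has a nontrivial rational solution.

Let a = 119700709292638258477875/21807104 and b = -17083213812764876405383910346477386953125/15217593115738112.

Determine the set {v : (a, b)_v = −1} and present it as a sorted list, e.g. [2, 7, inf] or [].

Mod squares: a ≡ 385, b ≡ -2730. Check v ∈ {∞, 2, 3, 5, 7, 11, 13, 17, 29, 43, 47}.
v=29: a=29^2·(≡12), b=29^4·(≡6) mod 29; (12|29)=-1, (6|29)=+1; (−1)^{2·4·14}·(-1)^4·(+1)^2 = +1.
v=2: v_2(a)=-14, v_2(b)=-33; units ≡ 1, 3 (mod 8); ε·ε+αω+βω = 0·1+-14·1+-33·0 ≡ 0  ⇒  (a,b)_2 = +1.
v=7: a=7^3·(≡3), b=7^1·(≡4) mod 7; (3|7)=-1, (4|7)=+1; (−1)^{3·1·3}·(-1)^1·(+1)^3 = +1.
v=47: a=47^2·(≡37), b=47^4·(≡38) mod 47; (37|47)=+1, (38|47)=-1; (−1)^{2·4·23}·(+1)^4·(-1)^2 = +1.
v=17: a=17^2·(≡7), b=17^6·(≡12) mod 17; (7|17)=-1, (12|17)=-1; (−1)^{2·6·8}·(-1)^6·(-1)^2 = +1.
v=11: a=11^-3·(≡10), b=11^-6·(≡3) mod 11; (10|11)=-1, (3|11)=+1; (−1)^{-3·-6·5}·(-1)^-6·(+1)^-3 = +1.
v=5: a=5^3·(≡2), b=5^7·(≡1) mod 5; (2|5)=-1, (1|5)=+1; (−1)^{3·7·2}·(-1)^7·(+1)^3 = -1.
v=13: a=13^2·(≡7), b=13^3·(≡5) mod 13; (7|13)=-1, (5|13)=-1; (−1)^{2·3·6}·(-1)^3·(-1)^2 = -1.
v=3: a=3^2·(≡1), b=3^3·(≡2) mod 3; (1|3)=+1, (2|3)=-1; (−1)^{2·3·1}·(+1)^3·(-1)^2 = +1.
v=∞: 385 > 0 and -2730 < 0  ⇒  (a,b)_∞ = +1.
v=43: a=43^4·(≡9), b=43^6·(≡7) mod 43; (9|43)=+1, (7|43)=-1; (−1)^{4·6·21}·(+1)^6·(-1)^4 = +1.
Ram(385, -2730) = {5, 13}; no ℚ_5-point on the conic.

[5, 13]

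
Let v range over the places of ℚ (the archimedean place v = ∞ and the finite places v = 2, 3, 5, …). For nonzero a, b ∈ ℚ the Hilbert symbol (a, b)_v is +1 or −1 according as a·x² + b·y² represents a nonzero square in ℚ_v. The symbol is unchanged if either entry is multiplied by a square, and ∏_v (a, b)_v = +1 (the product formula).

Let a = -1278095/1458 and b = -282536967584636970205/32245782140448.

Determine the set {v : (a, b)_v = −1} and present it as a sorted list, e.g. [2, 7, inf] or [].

Mod squares: a ≡ -910, b ≡ -10010. Check v ∈ {∞, 2, 3, 5, 7, 11, 13, 17, 23, 29, 47, 53}.
v=∞: -910 < 0 and -10010 < 0  ⇒  (a,b)_∞ = -1.
v=3: a=3^-6·(≡2), b=3^-20·(≡1) mod 3; (2|3)=-1, (1|3)=+1; (−1)^{-6·-20·1}·(-1)^-20·(+1)^-6 = +1.
v=53: a=53^2·(≡44), b=53^2·(≡6) mod 53; (44|53)=+1, (6|53)=+1; (−1)^{2·2·26}·(+1)^2·(+1)^2 = +1.
v=11: a=11^0·(≡1), b=11^3·(≡3) mod 11; (1|11)=+1, (3|11)=+1; (−1)^{0·3·5}·(+1)^3·(+1)^0 = +1.
v=7: a=7^1·(≡5), b=7^1·(≡3) mod 7; (5|7)=-1, (3|7)=-1; (−1)^{1·1·3}·(-1)^1·(-1)^1 = -1.
v=2: v_2(a)=-1, v_2(b)=-5; units ≡ 1, 3 (mod 8); ε·ε+αω+βω = 0·1+-1·1+-5·0 ≡ 1  ⇒  (a,b)_2 = -1.
v=47: a=47^0·(≡23), b=47^2·(≡3) mod 47; (23|47)=-1, (3|47)=+1; (−1)^{0·2·23}·(-1)^2·(+1)^0 = +1.
v=23: a=23^0·(≡17), b=23^2·(≡8) mod 23; (17|23)=-1, (8|23)=+1; (−1)^{0·2·11}·(-1)^2·(+1)^0 = +1.
v=29: a=29^0·(≡10), b=29^2·(≡20) mod 29; (10|29)=-1, (20|29)=+1; (−1)^{0·2·14}·(-1)^2·(+1)^0 = +1.
v=13: a=13^1·(≡2), b=13^3·(≡3) mod 13; (2|13)=-1, (3|13)=+1; (−1)^{1·3·6}·(-1)^3·(+1)^1 = -1.
v=5: a=5^1·(≡2), b=5^1·(≡3) mod 5; (2|5)=-1, (3|5)=-1; (−1)^{1·1·2}·(-1)^1·(-1)^1 = +1.
v=17: a=17^0·(≡13), b=17^-2·(≡7) mod 17; (13|17)=+1, (7|17)=-1; (−1)^{0·-2·8}·(+1)^-2·(-1)^0 = +1.
|Ram(-910, -10010)| = 4, even; anisotropic at {2, 7, 13, ∞}.

[2, 7, 13, inf]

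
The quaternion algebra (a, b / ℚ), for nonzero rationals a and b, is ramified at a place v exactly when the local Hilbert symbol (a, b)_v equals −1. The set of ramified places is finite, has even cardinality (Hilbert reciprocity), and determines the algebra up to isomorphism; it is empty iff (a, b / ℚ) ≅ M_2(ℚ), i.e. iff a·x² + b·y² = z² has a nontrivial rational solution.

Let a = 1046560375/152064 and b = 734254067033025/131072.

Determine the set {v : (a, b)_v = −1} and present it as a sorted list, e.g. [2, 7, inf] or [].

[3, 5, 11, 19]

Mod squares: a ≡ 106590, b ≡ 1938. Check v ∈ {∞, 2, 3, 5, 7, 11, 17, 19, 23}.
v=11: a=11^-1·(≡10), b=11^2·(≡8) mod 11; (10|11)=-1, (8|11)=-1; (−1)^{-1·2·5}·(-1)^2·(-1)^-1 = -1.
v=3: a=3^-3·(≡1), b=3^1·(≡1) mod 3; (1|3)=+1, (1|3)=+1; (−1)^{-3·1·1}·(+1)^1·(+1)^-3 = -1.
v=∞: 106590 > 0 and 1938 > 0  ⇒  (a,b)_∞ = +1.
v=5: a=5^3·(≡2), b=5^2·(≡3) mod 5; (2|5)=-1, (3|5)=-1; (−1)^{3·2·2}·(-1)^2·(-1)^3 = -1.
v=17: a=17^1·(≡14), b=17^3·(≡3) mod 17; (14|17)=-1, (3|17)=-1; (−1)^{1·3·8}·(-1)^3·(-1)^1 = +1.
v=7: a=7^2·(≡1), b=7^4·(≡6) mod 7; (1|7)=+1, (6|7)=-1; (−1)^{2·4·3}·(+1)^4·(-1)^2 = +1.
v=19: a=19^1·(≡6), b=19^3·(≡5) mod 19; (6|19)=+1, (5|19)=+1; (−1)^{1·3·9}·(+1)^3·(+1)^1 = -1.
v=2: v_2(a)=-9, v_2(b)=-17; units ≡ 7, 1 (mod 8); ε·ε+αω+βω = 1·0+-9·0+-17·0 ≡ 0  ⇒  (a,b)_2 = +1.
v=23: a=23^2·(≡9), b=23^0·(≡18) mod 23; (9|23)=+1, (18|23)=+1; (−1)^{2·0·11}·(+1)^0·(+1)^2 = +1.
Ram(106590, 1938) = {3, 5, 11, 19}; no ℚ_3-point on the conic.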